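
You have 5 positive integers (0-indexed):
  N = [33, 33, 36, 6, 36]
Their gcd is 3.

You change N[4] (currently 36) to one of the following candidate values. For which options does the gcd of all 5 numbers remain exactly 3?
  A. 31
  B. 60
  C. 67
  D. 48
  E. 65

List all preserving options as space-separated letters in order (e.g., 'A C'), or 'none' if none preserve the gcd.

Answer: B D

Derivation:
Old gcd = 3; gcd of others (without N[4]) = 3
New gcd for candidate v: gcd(3, v). Preserves old gcd iff gcd(3, v) = 3.
  Option A: v=31, gcd(3,31)=1 -> changes
  Option B: v=60, gcd(3,60)=3 -> preserves
  Option C: v=67, gcd(3,67)=1 -> changes
  Option D: v=48, gcd(3,48)=3 -> preserves
  Option E: v=65, gcd(3,65)=1 -> changes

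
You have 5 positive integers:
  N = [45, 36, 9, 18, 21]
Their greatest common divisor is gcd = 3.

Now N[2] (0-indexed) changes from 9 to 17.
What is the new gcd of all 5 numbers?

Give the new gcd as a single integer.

Answer: 1

Derivation:
Numbers: [45, 36, 9, 18, 21], gcd = 3
Change: index 2, 9 -> 17
gcd of the OTHER numbers (without index 2): gcd([45, 36, 18, 21]) = 3
New gcd = gcd(g_others, new_val) = gcd(3, 17) = 1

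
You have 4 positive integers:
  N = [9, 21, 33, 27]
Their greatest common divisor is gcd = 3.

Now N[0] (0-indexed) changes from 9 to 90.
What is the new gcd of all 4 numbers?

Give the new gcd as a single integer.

Numbers: [9, 21, 33, 27], gcd = 3
Change: index 0, 9 -> 90
gcd of the OTHER numbers (without index 0): gcd([21, 33, 27]) = 3
New gcd = gcd(g_others, new_val) = gcd(3, 90) = 3

Answer: 3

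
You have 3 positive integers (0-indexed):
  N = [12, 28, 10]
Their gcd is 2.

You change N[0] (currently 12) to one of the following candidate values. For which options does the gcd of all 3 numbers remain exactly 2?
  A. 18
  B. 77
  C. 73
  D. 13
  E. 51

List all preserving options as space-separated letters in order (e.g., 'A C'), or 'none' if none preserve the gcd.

Answer: A

Derivation:
Old gcd = 2; gcd of others (without N[0]) = 2
New gcd for candidate v: gcd(2, v). Preserves old gcd iff gcd(2, v) = 2.
  Option A: v=18, gcd(2,18)=2 -> preserves
  Option B: v=77, gcd(2,77)=1 -> changes
  Option C: v=73, gcd(2,73)=1 -> changes
  Option D: v=13, gcd(2,13)=1 -> changes
  Option E: v=51, gcd(2,51)=1 -> changes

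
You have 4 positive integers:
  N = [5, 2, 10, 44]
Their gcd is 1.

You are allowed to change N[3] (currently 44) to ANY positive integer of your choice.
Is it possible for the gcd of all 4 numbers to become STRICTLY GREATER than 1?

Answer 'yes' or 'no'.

Current gcd = 1
gcd of all OTHER numbers (without N[3]=44): gcd([5, 2, 10]) = 1
The new gcd after any change is gcd(1, new_value).
This can be at most 1.
Since 1 = old gcd 1, the gcd can only stay the same or decrease.

Answer: no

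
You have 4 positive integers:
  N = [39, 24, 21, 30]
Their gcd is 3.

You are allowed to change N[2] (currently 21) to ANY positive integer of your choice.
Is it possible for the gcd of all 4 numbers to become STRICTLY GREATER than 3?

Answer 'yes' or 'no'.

Answer: no

Derivation:
Current gcd = 3
gcd of all OTHER numbers (without N[2]=21): gcd([39, 24, 30]) = 3
The new gcd after any change is gcd(3, new_value).
This can be at most 3.
Since 3 = old gcd 3, the gcd can only stay the same or decrease.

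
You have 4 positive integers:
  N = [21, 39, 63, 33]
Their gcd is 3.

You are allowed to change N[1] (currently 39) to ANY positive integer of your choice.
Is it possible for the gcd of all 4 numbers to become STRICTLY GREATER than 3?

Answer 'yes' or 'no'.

Current gcd = 3
gcd of all OTHER numbers (without N[1]=39): gcd([21, 63, 33]) = 3
The new gcd after any change is gcd(3, new_value).
This can be at most 3.
Since 3 = old gcd 3, the gcd can only stay the same or decrease.

Answer: no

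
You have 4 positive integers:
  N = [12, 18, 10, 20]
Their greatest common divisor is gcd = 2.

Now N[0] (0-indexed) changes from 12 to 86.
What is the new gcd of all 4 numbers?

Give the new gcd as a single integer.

Answer: 2

Derivation:
Numbers: [12, 18, 10, 20], gcd = 2
Change: index 0, 12 -> 86
gcd of the OTHER numbers (without index 0): gcd([18, 10, 20]) = 2
New gcd = gcd(g_others, new_val) = gcd(2, 86) = 2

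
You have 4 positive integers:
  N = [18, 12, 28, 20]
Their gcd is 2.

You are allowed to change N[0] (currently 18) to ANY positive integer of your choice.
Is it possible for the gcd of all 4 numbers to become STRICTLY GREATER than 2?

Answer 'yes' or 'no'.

Answer: yes

Derivation:
Current gcd = 2
gcd of all OTHER numbers (without N[0]=18): gcd([12, 28, 20]) = 4
The new gcd after any change is gcd(4, new_value).
This can be at most 4.
Since 4 > old gcd 2, the gcd CAN increase (e.g., set N[0] = 4).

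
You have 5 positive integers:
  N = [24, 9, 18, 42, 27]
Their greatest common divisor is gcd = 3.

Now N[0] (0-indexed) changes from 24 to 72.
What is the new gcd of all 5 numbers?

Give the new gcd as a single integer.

Numbers: [24, 9, 18, 42, 27], gcd = 3
Change: index 0, 24 -> 72
gcd of the OTHER numbers (without index 0): gcd([9, 18, 42, 27]) = 3
New gcd = gcd(g_others, new_val) = gcd(3, 72) = 3

Answer: 3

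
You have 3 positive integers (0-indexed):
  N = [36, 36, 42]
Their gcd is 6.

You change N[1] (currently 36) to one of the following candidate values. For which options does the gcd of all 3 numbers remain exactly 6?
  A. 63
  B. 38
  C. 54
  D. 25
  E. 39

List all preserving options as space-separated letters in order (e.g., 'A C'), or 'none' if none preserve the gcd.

Old gcd = 6; gcd of others (without N[1]) = 6
New gcd for candidate v: gcd(6, v). Preserves old gcd iff gcd(6, v) = 6.
  Option A: v=63, gcd(6,63)=3 -> changes
  Option B: v=38, gcd(6,38)=2 -> changes
  Option C: v=54, gcd(6,54)=6 -> preserves
  Option D: v=25, gcd(6,25)=1 -> changes
  Option E: v=39, gcd(6,39)=3 -> changes

Answer: C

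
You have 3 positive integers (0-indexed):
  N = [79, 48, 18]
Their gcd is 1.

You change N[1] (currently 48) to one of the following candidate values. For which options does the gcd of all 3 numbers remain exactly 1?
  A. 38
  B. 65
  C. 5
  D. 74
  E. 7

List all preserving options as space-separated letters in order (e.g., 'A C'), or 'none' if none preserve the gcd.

Answer: A B C D E

Derivation:
Old gcd = 1; gcd of others (without N[1]) = 1
New gcd for candidate v: gcd(1, v). Preserves old gcd iff gcd(1, v) = 1.
  Option A: v=38, gcd(1,38)=1 -> preserves
  Option B: v=65, gcd(1,65)=1 -> preserves
  Option C: v=5, gcd(1,5)=1 -> preserves
  Option D: v=74, gcd(1,74)=1 -> preserves
  Option E: v=7, gcd(1,7)=1 -> preserves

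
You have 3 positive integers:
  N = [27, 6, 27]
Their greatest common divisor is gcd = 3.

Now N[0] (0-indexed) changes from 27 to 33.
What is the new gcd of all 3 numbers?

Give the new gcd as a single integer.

Numbers: [27, 6, 27], gcd = 3
Change: index 0, 27 -> 33
gcd of the OTHER numbers (without index 0): gcd([6, 27]) = 3
New gcd = gcd(g_others, new_val) = gcd(3, 33) = 3

Answer: 3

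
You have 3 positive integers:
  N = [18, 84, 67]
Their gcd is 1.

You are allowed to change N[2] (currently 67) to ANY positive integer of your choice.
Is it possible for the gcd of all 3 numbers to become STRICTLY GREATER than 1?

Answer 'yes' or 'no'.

Answer: yes

Derivation:
Current gcd = 1
gcd of all OTHER numbers (without N[2]=67): gcd([18, 84]) = 6
The new gcd after any change is gcd(6, new_value).
This can be at most 6.
Since 6 > old gcd 1, the gcd CAN increase (e.g., set N[2] = 6).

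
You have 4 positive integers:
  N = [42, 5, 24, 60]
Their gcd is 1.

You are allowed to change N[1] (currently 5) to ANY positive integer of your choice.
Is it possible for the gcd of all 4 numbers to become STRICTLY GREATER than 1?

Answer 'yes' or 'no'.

Current gcd = 1
gcd of all OTHER numbers (without N[1]=5): gcd([42, 24, 60]) = 6
The new gcd after any change is gcd(6, new_value).
This can be at most 6.
Since 6 > old gcd 1, the gcd CAN increase (e.g., set N[1] = 6).

Answer: yes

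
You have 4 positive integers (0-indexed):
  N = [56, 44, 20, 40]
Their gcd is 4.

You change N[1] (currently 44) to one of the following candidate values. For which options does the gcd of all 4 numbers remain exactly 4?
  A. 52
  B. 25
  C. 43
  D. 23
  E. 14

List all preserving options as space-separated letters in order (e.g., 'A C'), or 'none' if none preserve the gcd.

Old gcd = 4; gcd of others (without N[1]) = 4
New gcd for candidate v: gcd(4, v). Preserves old gcd iff gcd(4, v) = 4.
  Option A: v=52, gcd(4,52)=4 -> preserves
  Option B: v=25, gcd(4,25)=1 -> changes
  Option C: v=43, gcd(4,43)=1 -> changes
  Option D: v=23, gcd(4,23)=1 -> changes
  Option E: v=14, gcd(4,14)=2 -> changes

Answer: A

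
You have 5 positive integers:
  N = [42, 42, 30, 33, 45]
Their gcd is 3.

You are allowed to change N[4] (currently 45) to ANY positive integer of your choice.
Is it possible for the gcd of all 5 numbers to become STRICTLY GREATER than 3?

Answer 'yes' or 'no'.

Current gcd = 3
gcd of all OTHER numbers (without N[4]=45): gcd([42, 42, 30, 33]) = 3
The new gcd after any change is gcd(3, new_value).
This can be at most 3.
Since 3 = old gcd 3, the gcd can only stay the same or decrease.

Answer: no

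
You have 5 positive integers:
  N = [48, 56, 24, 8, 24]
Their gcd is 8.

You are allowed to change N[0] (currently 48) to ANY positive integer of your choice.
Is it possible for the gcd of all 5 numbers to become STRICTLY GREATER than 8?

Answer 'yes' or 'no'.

Current gcd = 8
gcd of all OTHER numbers (without N[0]=48): gcd([56, 24, 8, 24]) = 8
The new gcd after any change is gcd(8, new_value).
This can be at most 8.
Since 8 = old gcd 8, the gcd can only stay the same or decrease.

Answer: no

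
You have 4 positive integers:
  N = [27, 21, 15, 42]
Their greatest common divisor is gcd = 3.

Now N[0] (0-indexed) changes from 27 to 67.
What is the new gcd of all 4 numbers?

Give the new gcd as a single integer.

Answer: 1

Derivation:
Numbers: [27, 21, 15, 42], gcd = 3
Change: index 0, 27 -> 67
gcd of the OTHER numbers (without index 0): gcd([21, 15, 42]) = 3
New gcd = gcd(g_others, new_val) = gcd(3, 67) = 1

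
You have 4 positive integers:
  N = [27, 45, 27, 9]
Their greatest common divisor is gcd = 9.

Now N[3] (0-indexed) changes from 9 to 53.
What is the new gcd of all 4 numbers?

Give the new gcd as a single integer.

Answer: 1

Derivation:
Numbers: [27, 45, 27, 9], gcd = 9
Change: index 3, 9 -> 53
gcd of the OTHER numbers (without index 3): gcd([27, 45, 27]) = 9
New gcd = gcd(g_others, new_val) = gcd(9, 53) = 1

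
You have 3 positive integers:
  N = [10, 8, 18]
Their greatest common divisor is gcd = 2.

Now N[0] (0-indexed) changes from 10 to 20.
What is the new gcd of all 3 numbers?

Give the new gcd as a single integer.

Numbers: [10, 8, 18], gcd = 2
Change: index 0, 10 -> 20
gcd of the OTHER numbers (without index 0): gcd([8, 18]) = 2
New gcd = gcd(g_others, new_val) = gcd(2, 20) = 2

Answer: 2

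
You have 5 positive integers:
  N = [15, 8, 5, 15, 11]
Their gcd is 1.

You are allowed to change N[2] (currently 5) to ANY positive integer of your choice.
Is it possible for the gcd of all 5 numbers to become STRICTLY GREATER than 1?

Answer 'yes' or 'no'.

Current gcd = 1
gcd of all OTHER numbers (without N[2]=5): gcd([15, 8, 15, 11]) = 1
The new gcd after any change is gcd(1, new_value).
This can be at most 1.
Since 1 = old gcd 1, the gcd can only stay the same or decrease.

Answer: no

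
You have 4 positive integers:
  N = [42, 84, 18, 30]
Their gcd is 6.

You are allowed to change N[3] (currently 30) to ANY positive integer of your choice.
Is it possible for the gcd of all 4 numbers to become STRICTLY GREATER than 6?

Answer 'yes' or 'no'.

Answer: no

Derivation:
Current gcd = 6
gcd of all OTHER numbers (without N[3]=30): gcd([42, 84, 18]) = 6
The new gcd after any change is gcd(6, new_value).
This can be at most 6.
Since 6 = old gcd 6, the gcd can only stay the same or decrease.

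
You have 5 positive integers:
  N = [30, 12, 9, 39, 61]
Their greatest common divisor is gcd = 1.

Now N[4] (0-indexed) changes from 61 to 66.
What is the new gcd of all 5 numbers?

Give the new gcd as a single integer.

Answer: 3

Derivation:
Numbers: [30, 12, 9, 39, 61], gcd = 1
Change: index 4, 61 -> 66
gcd of the OTHER numbers (without index 4): gcd([30, 12, 9, 39]) = 3
New gcd = gcd(g_others, new_val) = gcd(3, 66) = 3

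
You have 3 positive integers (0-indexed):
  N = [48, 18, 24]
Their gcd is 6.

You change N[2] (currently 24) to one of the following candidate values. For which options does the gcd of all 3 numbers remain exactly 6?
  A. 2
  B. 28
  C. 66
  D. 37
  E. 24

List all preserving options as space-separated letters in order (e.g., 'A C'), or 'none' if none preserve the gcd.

Old gcd = 6; gcd of others (without N[2]) = 6
New gcd for candidate v: gcd(6, v). Preserves old gcd iff gcd(6, v) = 6.
  Option A: v=2, gcd(6,2)=2 -> changes
  Option B: v=28, gcd(6,28)=2 -> changes
  Option C: v=66, gcd(6,66)=6 -> preserves
  Option D: v=37, gcd(6,37)=1 -> changes
  Option E: v=24, gcd(6,24)=6 -> preserves

Answer: C E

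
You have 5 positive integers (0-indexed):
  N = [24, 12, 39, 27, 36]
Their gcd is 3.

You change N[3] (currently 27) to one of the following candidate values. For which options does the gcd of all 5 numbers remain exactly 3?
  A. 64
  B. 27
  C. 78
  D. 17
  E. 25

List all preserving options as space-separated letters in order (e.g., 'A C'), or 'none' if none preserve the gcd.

Old gcd = 3; gcd of others (without N[3]) = 3
New gcd for candidate v: gcd(3, v). Preserves old gcd iff gcd(3, v) = 3.
  Option A: v=64, gcd(3,64)=1 -> changes
  Option B: v=27, gcd(3,27)=3 -> preserves
  Option C: v=78, gcd(3,78)=3 -> preserves
  Option D: v=17, gcd(3,17)=1 -> changes
  Option E: v=25, gcd(3,25)=1 -> changes

Answer: B C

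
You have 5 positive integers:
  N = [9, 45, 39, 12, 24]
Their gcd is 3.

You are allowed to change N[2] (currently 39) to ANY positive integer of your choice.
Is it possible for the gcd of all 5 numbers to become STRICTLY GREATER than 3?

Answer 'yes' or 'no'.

Answer: no

Derivation:
Current gcd = 3
gcd of all OTHER numbers (without N[2]=39): gcd([9, 45, 12, 24]) = 3
The new gcd after any change is gcd(3, new_value).
This can be at most 3.
Since 3 = old gcd 3, the gcd can only stay the same or decrease.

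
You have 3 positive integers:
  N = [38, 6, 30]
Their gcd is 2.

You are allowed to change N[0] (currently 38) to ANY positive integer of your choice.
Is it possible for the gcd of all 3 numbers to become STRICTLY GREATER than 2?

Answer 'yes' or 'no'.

Current gcd = 2
gcd of all OTHER numbers (without N[0]=38): gcd([6, 30]) = 6
The new gcd after any change is gcd(6, new_value).
This can be at most 6.
Since 6 > old gcd 2, the gcd CAN increase (e.g., set N[0] = 6).

Answer: yes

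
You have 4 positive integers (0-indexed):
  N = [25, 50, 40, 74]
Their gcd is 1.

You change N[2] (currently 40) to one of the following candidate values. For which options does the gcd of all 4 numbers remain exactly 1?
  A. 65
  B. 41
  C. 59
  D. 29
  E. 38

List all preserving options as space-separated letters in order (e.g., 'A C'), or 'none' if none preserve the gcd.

Answer: A B C D E

Derivation:
Old gcd = 1; gcd of others (without N[2]) = 1
New gcd for candidate v: gcd(1, v). Preserves old gcd iff gcd(1, v) = 1.
  Option A: v=65, gcd(1,65)=1 -> preserves
  Option B: v=41, gcd(1,41)=1 -> preserves
  Option C: v=59, gcd(1,59)=1 -> preserves
  Option D: v=29, gcd(1,29)=1 -> preserves
  Option E: v=38, gcd(1,38)=1 -> preserves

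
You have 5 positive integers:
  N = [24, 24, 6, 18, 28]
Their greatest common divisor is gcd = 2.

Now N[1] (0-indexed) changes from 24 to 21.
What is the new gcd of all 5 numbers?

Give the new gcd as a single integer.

Numbers: [24, 24, 6, 18, 28], gcd = 2
Change: index 1, 24 -> 21
gcd of the OTHER numbers (without index 1): gcd([24, 6, 18, 28]) = 2
New gcd = gcd(g_others, new_val) = gcd(2, 21) = 1

Answer: 1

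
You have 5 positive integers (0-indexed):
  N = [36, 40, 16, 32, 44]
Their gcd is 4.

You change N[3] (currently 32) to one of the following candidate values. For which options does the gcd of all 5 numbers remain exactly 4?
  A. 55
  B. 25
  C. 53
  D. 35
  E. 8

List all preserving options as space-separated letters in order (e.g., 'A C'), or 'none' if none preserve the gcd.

Old gcd = 4; gcd of others (without N[3]) = 4
New gcd for candidate v: gcd(4, v). Preserves old gcd iff gcd(4, v) = 4.
  Option A: v=55, gcd(4,55)=1 -> changes
  Option B: v=25, gcd(4,25)=1 -> changes
  Option C: v=53, gcd(4,53)=1 -> changes
  Option D: v=35, gcd(4,35)=1 -> changes
  Option E: v=8, gcd(4,8)=4 -> preserves

Answer: E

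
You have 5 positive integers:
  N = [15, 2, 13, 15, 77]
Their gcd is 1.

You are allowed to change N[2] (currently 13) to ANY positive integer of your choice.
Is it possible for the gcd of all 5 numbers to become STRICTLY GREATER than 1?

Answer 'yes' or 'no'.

Answer: no

Derivation:
Current gcd = 1
gcd of all OTHER numbers (without N[2]=13): gcd([15, 2, 15, 77]) = 1
The new gcd after any change is gcd(1, new_value).
This can be at most 1.
Since 1 = old gcd 1, the gcd can only stay the same or decrease.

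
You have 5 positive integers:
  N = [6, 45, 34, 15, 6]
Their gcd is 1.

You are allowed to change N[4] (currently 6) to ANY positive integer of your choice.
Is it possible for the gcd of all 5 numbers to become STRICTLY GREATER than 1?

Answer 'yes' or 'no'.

Answer: no

Derivation:
Current gcd = 1
gcd of all OTHER numbers (without N[4]=6): gcd([6, 45, 34, 15]) = 1
The new gcd after any change is gcd(1, new_value).
This can be at most 1.
Since 1 = old gcd 1, the gcd can only stay the same or decrease.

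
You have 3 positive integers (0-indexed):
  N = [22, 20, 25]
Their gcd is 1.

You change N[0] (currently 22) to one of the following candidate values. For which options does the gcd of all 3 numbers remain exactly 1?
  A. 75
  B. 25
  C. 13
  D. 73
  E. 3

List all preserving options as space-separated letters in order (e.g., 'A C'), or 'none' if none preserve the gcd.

Answer: C D E

Derivation:
Old gcd = 1; gcd of others (without N[0]) = 5
New gcd for candidate v: gcd(5, v). Preserves old gcd iff gcd(5, v) = 1.
  Option A: v=75, gcd(5,75)=5 -> changes
  Option B: v=25, gcd(5,25)=5 -> changes
  Option C: v=13, gcd(5,13)=1 -> preserves
  Option D: v=73, gcd(5,73)=1 -> preserves
  Option E: v=3, gcd(5,3)=1 -> preserves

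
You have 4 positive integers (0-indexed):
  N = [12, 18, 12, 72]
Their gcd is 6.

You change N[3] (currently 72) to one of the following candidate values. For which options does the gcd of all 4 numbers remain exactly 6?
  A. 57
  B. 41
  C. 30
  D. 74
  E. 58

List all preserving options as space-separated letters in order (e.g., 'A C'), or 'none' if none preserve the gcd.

Answer: C

Derivation:
Old gcd = 6; gcd of others (without N[3]) = 6
New gcd for candidate v: gcd(6, v). Preserves old gcd iff gcd(6, v) = 6.
  Option A: v=57, gcd(6,57)=3 -> changes
  Option B: v=41, gcd(6,41)=1 -> changes
  Option C: v=30, gcd(6,30)=6 -> preserves
  Option D: v=74, gcd(6,74)=2 -> changes
  Option E: v=58, gcd(6,58)=2 -> changes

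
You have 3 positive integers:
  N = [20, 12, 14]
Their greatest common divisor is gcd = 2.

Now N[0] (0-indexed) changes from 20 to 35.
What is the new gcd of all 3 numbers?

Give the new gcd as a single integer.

Numbers: [20, 12, 14], gcd = 2
Change: index 0, 20 -> 35
gcd of the OTHER numbers (without index 0): gcd([12, 14]) = 2
New gcd = gcd(g_others, new_val) = gcd(2, 35) = 1

Answer: 1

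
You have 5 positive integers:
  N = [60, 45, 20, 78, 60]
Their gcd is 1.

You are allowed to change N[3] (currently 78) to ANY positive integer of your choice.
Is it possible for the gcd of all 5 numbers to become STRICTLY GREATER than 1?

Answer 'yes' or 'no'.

Answer: yes

Derivation:
Current gcd = 1
gcd of all OTHER numbers (without N[3]=78): gcd([60, 45, 20, 60]) = 5
The new gcd after any change is gcd(5, new_value).
This can be at most 5.
Since 5 > old gcd 1, the gcd CAN increase (e.g., set N[3] = 5).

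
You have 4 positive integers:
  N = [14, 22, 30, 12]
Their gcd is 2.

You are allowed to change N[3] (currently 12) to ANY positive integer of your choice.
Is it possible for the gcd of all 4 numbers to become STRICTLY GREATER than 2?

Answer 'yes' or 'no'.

Answer: no

Derivation:
Current gcd = 2
gcd of all OTHER numbers (without N[3]=12): gcd([14, 22, 30]) = 2
The new gcd after any change is gcd(2, new_value).
This can be at most 2.
Since 2 = old gcd 2, the gcd can only stay the same or decrease.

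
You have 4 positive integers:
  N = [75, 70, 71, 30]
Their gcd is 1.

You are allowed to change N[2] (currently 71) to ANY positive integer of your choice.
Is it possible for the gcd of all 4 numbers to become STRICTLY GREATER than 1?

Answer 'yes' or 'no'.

Current gcd = 1
gcd of all OTHER numbers (without N[2]=71): gcd([75, 70, 30]) = 5
The new gcd after any change is gcd(5, new_value).
This can be at most 5.
Since 5 > old gcd 1, the gcd CAN increase (e.g., set N[2] = 5).

Answer: yes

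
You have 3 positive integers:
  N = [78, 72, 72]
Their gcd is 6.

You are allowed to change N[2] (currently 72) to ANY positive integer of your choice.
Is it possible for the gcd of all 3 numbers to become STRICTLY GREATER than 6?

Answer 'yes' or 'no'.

Answer: no

Derivation:
Current gcd = 6
gcd of all OTHER numbers (without N[2]=72): gcd([78, 72]) = 6
The new gcd after any change is gcd(6, new_value).
This can be at most 6.
Since 6 = old gcd 6, the gcd can only stay the same or decrease.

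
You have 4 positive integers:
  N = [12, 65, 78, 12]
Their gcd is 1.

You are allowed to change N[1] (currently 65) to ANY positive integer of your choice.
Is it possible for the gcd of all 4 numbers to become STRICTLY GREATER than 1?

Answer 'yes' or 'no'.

Current gcd = 1
gcd of all OTHER numbers (without N[1]=65): gcd([12, 78, 12]) = 6
The new gcd after any change is gcd(6, new_value).
This can be at most 6.
Since 6 > old gcd 1, the gcd CAN increase (e.g., set N[1] = 6).

Answer: yes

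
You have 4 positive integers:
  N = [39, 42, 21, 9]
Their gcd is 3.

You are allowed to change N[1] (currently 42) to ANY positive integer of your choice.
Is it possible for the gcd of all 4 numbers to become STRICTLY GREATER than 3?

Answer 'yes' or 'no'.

Current gcd = 3
gcd of all OTHER numbers (without N[1]=42): gcd([39, 21, 9]) = 3
The new gcd after any change is gcd(3, new_value).
This can be at most 3.
Since 3 = old gcd 3, the gcd can only stay the same or decrease.

Answer: no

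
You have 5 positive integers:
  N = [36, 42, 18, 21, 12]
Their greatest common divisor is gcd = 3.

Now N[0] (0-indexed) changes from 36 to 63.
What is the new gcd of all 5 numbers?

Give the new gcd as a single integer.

Numbers: [36, 42, 18, 21, 12], gcd = 3
Change: index 0, 36 -> 63
gcd of the OTHER numbers (without index 0): gcd([42, 18, 21, 12]) = 3
New gcd = gcd(g_others, new_val) = gcd(3, 63) = 3

Answer: 3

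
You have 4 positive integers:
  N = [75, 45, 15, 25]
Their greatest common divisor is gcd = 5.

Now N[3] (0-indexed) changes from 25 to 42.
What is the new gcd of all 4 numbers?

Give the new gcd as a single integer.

Numbers: [75, 45, 15, 25], gcd = 5
Change: index 3, 25 -> 42
gcd of the OTHER numbers (without index 3): gcd([75, 45, 15]) = 15
New gcd = gcd(g_others, new_val) = gcd(15, 42) = 3

Answer: 3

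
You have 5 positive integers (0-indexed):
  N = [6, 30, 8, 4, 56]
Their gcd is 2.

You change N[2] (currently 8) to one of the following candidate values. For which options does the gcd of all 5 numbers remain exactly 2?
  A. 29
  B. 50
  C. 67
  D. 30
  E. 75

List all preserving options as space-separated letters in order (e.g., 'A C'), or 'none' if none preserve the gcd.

Answer: B D

Derivation:
Old gcd = 2; gcd of others (without N[2]) = 2
New gcd for candidate v: gcd(2, v). Preserves old gcd iff gcd(2, v) = 2.
  Option A: v=29, gcd(2,29)=1 -> changes
  Option B: v=50, gcd(2,50)=2 -> preserves
  Option C: v=67, gcd(2,67)=1 -> changes
  Option D: v=30, gcd(2,30)=2 -> preserves
  Option E: v=75, gcd(2,75)=1 -> changes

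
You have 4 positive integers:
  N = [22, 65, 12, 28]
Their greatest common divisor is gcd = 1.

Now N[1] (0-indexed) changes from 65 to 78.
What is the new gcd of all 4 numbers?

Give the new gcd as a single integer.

Answer: 2

Derivation:
Numbers: [22, 65, 12, 28], gcd = 1
Change: index 1, 65 -> 78
gcd of the OTHER numbers (without index 1): gcd([22, 12, 28]) = 2
New gcd = gcd(g_others, new_val) = gcd(2, 78) = 2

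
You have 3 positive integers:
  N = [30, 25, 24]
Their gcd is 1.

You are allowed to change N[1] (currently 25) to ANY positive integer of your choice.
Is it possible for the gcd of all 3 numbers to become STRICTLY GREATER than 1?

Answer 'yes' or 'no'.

Answer: yes

Derivation:
Current gcd = 1
gcd of all OTHER numbers (without N[1]=25): gcd([30, 24]) = 6
The new gcd after any change is gcd(6, new_value).
This can be at most 6.
Since 6 > old gcd 1, the gcd CAN increase (e.g., set N[1] = 6).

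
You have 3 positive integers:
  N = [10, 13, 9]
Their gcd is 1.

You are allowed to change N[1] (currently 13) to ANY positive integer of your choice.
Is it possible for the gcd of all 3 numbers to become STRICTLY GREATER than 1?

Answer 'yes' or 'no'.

Answer: no

Derivation:
Current gcd = 1
gcd of all OTHER numbers (without N[1]=13): gcd([10, 9]) = 1
The new gcd after any change is gcd(1, new_value).
This can be at most 1.
Since 1 = old gcd 1, the gcd can only stay the same or decrease.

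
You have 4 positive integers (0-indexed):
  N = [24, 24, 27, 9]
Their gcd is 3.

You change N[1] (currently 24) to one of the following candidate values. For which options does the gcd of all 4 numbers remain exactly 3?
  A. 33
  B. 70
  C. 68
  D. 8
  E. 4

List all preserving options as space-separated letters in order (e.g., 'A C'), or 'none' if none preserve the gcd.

Old gcd = 3; gcd of others (without N[1]) = 3
New gcd for candidate v: gcd(3, v). Preserves old gcd iff gcd(3, v) = 3.
  Option A: v=33, gcd(3,33)=3 -> preserves
  Option B: v=70, gcd(3,70)=1 -> changes
  Option C: v=68, gcd(3,68)=1 -> changes
  Option D: v=8, gcd(3,8)=1 -> changes
  Option E: v=4, gcd(3,4)=1 -> changes

Answer: A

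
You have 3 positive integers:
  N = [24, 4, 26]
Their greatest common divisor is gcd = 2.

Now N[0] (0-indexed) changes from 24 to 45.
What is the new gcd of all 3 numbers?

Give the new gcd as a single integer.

Numbers: [24, 4, 26], gcd = 2
Change: index 0, 24 -> 45
gcd of the OTHER numbers (without index 0): gcd([4, 26]) = 2
New gcd = gcd(g_others, new_val) = gcd(2, 45) = 1

Answer: 1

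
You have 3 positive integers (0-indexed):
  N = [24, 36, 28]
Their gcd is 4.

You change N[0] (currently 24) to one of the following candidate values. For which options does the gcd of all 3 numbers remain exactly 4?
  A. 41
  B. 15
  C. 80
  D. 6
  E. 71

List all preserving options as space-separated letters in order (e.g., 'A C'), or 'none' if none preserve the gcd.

Old gcd = 4; gcd of others (without N[0]) = 4
New gcd for candidate v: gcd(4, v). Preserves old gcd iff gcd(4, v) = 4.
  Option A: v=41, gcd(4,41)=1 -> changes
  Option B: v=15, gcd(4,15)=1 -> changes
  Option C: v=80, gcd(4,80)=4 -> preserves
  Option D: v=6, gcd(4,6)=2 -> changes
  Option E: v=71, gcd(4,71)=1 -> changes

Answer: C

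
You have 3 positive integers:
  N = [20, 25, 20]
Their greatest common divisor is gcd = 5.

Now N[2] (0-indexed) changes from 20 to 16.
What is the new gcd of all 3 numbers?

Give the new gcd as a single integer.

Answer: 1

Derivation:
Numbers: [20, 25, 20], gcd = 5
Change: index 2, 20 -> 16
gcd of the OTHER numbers (without index 2): gcd([20, 25]) = 5
New gcd = gcd(g_others, new_val) = gcd(5, 16) = 1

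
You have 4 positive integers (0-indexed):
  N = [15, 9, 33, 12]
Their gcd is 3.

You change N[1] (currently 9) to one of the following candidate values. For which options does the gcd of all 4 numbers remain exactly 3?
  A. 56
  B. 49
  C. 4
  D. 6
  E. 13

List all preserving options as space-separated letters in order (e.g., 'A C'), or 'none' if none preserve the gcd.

Answer: D

Derivation:
Old gcd = 3; gcd of others (without N[1]) = 3
New gcd for candidate v: gcd(3, v). Preserves old gcd iff gcd(3, v) = 3.
  Option A: v=56, gcd(3,56)=1 -> changes
  Option B: v=49, gcd(3,49)=1 -> changes
  Option C: v=4, gcd(3,4)=1 -> changes
  Option D: v=6, gcd(3,6)=3 -> preserves
  Option E: v=13, gcd(3,13)=1 -> changes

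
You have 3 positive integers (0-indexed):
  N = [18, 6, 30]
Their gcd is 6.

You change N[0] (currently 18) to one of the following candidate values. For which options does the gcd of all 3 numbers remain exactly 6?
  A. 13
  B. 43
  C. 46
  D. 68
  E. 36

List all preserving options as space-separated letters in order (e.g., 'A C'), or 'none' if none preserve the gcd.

Answer: E

Derivation:
Old gcd = 6; gcd of others (without N[0]) = 6
New gcd for candidate v: gcd(6, v). Preserves old gcd iff gcd(6, v) = 6.
  Option A: v=13, gcd(6,13)=1 -> changes
  Option B: v=43, gcd(6,43)=1 -> changes
  Option C: v=46, gcd(6,46)=2 -> changes
  Option D: v=68, gcd(6,68)=2 -> changes
  Option E: v=36, gcd(6,36)=6 -> preserves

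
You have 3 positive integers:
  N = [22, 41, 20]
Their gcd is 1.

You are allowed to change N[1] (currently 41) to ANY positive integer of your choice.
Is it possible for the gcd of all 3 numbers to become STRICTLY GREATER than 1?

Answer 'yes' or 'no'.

Answer: yes

Derivation:
Current gcd = 1
gcd of all OTHER numbers (without N[1]=41): gcd([22, 20]) = 2
The new gcd after any change is gcd(2, new_value).
This can be at most 2.
Since 2 > old gcd 1, the gcd CAN increase (e.g., set N[1] = 2).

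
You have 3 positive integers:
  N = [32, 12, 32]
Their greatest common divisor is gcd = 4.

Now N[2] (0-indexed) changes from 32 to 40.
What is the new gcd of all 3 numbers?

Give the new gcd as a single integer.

Answer: 4

Derivation:
Numbers: [32, 12, 32], gcd = 4
Change: index 2, 32 -> 40
gcd of the OTHER numbers (without index 2): gcd([32, 12]) = 4
New gcd = gcd(g_others, new_val) = gcd(4, 40) = 4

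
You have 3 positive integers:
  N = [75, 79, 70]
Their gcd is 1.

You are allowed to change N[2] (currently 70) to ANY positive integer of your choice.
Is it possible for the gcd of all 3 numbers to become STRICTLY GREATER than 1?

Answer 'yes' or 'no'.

Current gcd = 1
gcd of all OTHER numbers (without N[2]=70): gcd([75, 79]) = 1
The new gcd after any change is gcd(1, new_value).
This can be at most 1.
Since 1 = old gcd 1, the gcd can only stay the same or decrease.

Answer: no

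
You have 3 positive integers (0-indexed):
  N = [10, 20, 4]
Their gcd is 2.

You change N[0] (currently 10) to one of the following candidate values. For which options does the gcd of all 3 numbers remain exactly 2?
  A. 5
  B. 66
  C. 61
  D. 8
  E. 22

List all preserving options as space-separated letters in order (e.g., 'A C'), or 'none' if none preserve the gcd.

Old gcd = 2; gcd of others (without N[0]) = 4
New gcd for candidate v: gcd(4, v). Preserves old gcd iff gcd(4, v) = 2.
  Option A: v=5, gcd(4,5)=1 -> changes
  Option B: v=66, gcd(4,66)=2 -> preserves
  Option C: v=61, gcd(4,61)=1 -> changes
  Option D: v=8, gcd(4,8)=4 -> changes
  Option E: v=22, gcd(4,22)=2 -> preserves

Answer: B E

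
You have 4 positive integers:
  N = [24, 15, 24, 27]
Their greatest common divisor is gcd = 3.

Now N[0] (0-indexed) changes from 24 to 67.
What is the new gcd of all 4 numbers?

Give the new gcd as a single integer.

Numbers: [24, 15, 24, 27], gcd = 3
Change: index 0, 24 -> 67
gcd of the OTHER numbers (without index 0): gcd([15, 24, 27]) = 3
New gcd = gcd(g_others, new_val) = gcd(3, 67) = 1

Answer: 1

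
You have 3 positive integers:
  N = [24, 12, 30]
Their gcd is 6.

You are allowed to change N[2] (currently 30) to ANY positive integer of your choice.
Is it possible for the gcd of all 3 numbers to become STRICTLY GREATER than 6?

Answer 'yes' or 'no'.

Current gcd = 6
gcd of all OTHER numbers (without N[2]=30): gcd([24, 12]) = 12
The new gcd after any change is gcd(12, new_value).
This can be at most 12.
Since 12 > old gcd 6, the gcd CAN increase (e.g., set N[2] = 12).

Answer: yes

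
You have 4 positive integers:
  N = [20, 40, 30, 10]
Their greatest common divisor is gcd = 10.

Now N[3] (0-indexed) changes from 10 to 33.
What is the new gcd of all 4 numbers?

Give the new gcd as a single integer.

Numbers: [20, 40, 30, 10], gcd = 10
Change: index 3, 10 -> 33
gcd of the OTHER numbers (without index 3): gcd([20, 40, 30]) = 10
New gcd = gcd(g_others, new_val) = gcd(10, 33) = 1

Answer: 1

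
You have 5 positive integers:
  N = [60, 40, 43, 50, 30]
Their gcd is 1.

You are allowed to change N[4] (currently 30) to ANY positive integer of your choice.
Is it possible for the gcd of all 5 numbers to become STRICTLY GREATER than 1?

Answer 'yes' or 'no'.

Answer: no

Derivation:
Current gcd = 1
gcd of all OTHER numbers (without N[4]=30): gcd([60, 40, 43, 50]) = 1
The new gcd after any change is gcd(1, new_value).
This can be at most 1.
Since 1 = old gcd 1, the gcd can only stay the same or decrease.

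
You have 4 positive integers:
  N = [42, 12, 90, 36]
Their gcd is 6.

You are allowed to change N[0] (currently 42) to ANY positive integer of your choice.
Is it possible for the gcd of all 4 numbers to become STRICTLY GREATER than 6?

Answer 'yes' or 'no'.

Current gcd = 6
gcd of all OTHER numbers (without N[0]=42): gcd([12, 90, 36]) = 6
The new gcd after any change is gcd(6, new_value).
This can be at most 6.
Since 6 = old gcd 6, the gcd can only stay the same or decrease.

Answer: no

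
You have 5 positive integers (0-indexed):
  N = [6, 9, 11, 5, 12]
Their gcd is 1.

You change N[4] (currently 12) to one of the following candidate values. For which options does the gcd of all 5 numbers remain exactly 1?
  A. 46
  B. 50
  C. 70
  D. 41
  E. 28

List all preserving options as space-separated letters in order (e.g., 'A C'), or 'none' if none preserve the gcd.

Answer: A B C D E

Derivation:
Old gcd = 1; gcd of others (without N[4]) = 1
New gcd for candidate v: gcd(1, v). Preserves old gcd iff gcd(1, v) = 1.
  Option A: v=46, gcd(1,46)=1 -> preserves
  Option B: v=50, gcd(1,50)=1 -> preserves
  Option C: v=70, gcd(1,70)=1 -> preserves
  Option D: v=41, gcd(1,41)=1 -> preserves
  Option E: v=28, gcd(1,28)=1 -> preserves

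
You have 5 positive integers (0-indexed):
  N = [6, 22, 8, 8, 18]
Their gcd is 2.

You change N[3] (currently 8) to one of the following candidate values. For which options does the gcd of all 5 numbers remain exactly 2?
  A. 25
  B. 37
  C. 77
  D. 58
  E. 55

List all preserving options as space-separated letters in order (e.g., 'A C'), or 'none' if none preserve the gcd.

Old gcd = 2; gcd of others (without N[3]) = 2
New gcd for candidate v: gcd(2, v). Preserves old gcd iff gcd(2, v) = 2.
  Option A: v=25, gcd(2,25)=1 -> changes
  Option B: v=37, gcd(2,37)=1 -> changes
  Option C: v=77, gcd(2,77)=1 -> changes
  Option D: v=58, gcd(2,58)=2 -> preserves
  Option E: v=55, gcd(2,55)=1 -> changes

Answer: D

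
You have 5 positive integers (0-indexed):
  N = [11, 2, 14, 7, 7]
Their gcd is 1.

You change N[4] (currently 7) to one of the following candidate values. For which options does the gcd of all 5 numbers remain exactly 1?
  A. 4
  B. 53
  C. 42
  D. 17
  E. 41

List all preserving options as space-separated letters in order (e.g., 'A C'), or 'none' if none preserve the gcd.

Answer: A B C D E

Derivation:
Old gcd = 1; gcd of others (without N[4]) = 1
New gcd for candidate v: gcd(1, v). Preserves old gcd iff gcd(1, v) = 1.
  Option A: v=4, gcd(1,4)=1 -> preserves
  Option B: v=53, gcd(1,53)=1 -> preserves
  Option C: v=42, gcd(1,42)=1 -> preserves
  Option D: v=17, gcd(1,17)=1 -> preserves
  Option E: v=41, gcd(1,41)=1 -> preserves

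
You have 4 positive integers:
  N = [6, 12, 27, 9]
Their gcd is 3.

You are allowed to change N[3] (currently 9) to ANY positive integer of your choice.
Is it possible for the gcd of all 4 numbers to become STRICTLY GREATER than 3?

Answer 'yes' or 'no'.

Current gcd = 3
gcd of all OTHER numbers (without N[3]=9): gcd([6, 12, 27]) = 3
The new gcd after any change is gcd(3, new_value).
This can be at most 3.
Since 3 = old gcd 3, the gcd can only stay the same or decrease.

Answer: no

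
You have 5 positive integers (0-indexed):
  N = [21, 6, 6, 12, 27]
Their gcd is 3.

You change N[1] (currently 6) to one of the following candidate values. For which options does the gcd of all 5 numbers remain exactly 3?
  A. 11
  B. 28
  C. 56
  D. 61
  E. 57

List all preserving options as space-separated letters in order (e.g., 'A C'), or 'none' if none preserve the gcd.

Answer: E

Derivation:
Old gcd = 3; gcd of others (without N[1]) = 3
New gcd for candidate v: gcd(3, v). Preserves old gcd iff gcd(3, v) = 3.
  Option A: v=11, gcd(3,11)=1 -> changes
  Option B: v=28, gcd(3,28)=1 -> changes
  Option C: v=56, gcd(3,56)=1 -> changes
  Option D: v=61, gcd(3,61)=1 -> changes
  Option E: v=57, gcd(3,57)=3 -> preserves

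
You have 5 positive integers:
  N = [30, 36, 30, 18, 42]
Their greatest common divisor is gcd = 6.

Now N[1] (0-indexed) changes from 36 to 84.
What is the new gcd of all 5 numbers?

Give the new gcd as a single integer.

Answer: 6

Derivation:
Numbers: [30, 36, 30, 18, 42], gcd = 6
Change: index 1, 36 -> 84
gcd of the OTHER numbers (without index 1): gcd([30, 30, 18, 42]) = 6
New gcd = gcd(g_others, new_val) = gcd(6, 84) = 6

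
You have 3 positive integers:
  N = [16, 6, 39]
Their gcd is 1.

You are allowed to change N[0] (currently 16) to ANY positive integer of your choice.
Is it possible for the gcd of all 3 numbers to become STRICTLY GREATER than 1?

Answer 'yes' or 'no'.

Current gcd = 1
gcd of all OTHER numbers (without N[0]=16): gcd([6, 39]) = 3
The new gcd after any change is gcd(3, new_value).
This can be at most 3.
Since 3 > old gcd 1, the gcd CAN increase (e.g., set N[0] = 3).

Answer: yes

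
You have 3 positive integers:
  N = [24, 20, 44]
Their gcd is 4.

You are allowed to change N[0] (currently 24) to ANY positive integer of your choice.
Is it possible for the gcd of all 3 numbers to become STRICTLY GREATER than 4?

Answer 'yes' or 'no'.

Answer: no

Derivation:
Current gcd = 4
gcd of all OTHER numbers (without N[0]=24): gcd([20, 44]) = 4
The new gcd after any change is gcd(4, new_value).
This can be at most 4.
Since 4 = old gcd 4, the gcd can only stay the same or decrease.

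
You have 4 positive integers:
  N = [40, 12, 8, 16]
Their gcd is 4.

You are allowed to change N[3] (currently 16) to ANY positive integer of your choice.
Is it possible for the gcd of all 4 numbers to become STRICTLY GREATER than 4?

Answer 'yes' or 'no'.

Answer: no

Derivation:
Current gcd = 4
gcd of all OTHER numbers (without N[3]=16): gcd([40, 12, 8]) = 4
The new gcd after any change is gcd(4, new_value).
This can be at most 4.
Since 4 = old gcd 4, the gcd can only stay the same or decrease.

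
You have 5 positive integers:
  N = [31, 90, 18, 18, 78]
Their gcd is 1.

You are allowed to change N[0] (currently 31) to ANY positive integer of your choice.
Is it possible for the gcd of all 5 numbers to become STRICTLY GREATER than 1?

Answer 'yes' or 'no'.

Current gcd = 1
gcd of all OTHER numbers (without N[0]=31): gcd([90, 18, 18, 78]) = 6
The new gcd after any change is gcd(6, new_value).
This can be at most 6.
Since 6 > old gcd 1, the gcd CAN increase (e.g., set N[0] = 6).

Answer: yes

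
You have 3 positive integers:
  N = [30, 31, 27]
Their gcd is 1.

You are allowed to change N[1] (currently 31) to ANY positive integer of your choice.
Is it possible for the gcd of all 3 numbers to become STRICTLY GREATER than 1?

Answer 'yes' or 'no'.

Answer: yes

Derivation:
Current gcd = 1
gcd of all OTHER numbers (without N[1]=31): gcd([30, 27]) = 3
The new gcd after any change is gcd(3, new_value).
This can be at most 3.
Since 3 > old gcd 1, the gcd CAN increase (e.g., set N[1] = 3).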